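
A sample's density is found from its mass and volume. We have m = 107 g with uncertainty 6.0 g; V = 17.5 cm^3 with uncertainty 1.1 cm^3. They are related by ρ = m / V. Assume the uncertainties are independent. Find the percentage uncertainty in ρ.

8.42%

ρ is a product of powers, so relative uncertainties combine in quadrature:
  (1·δm/m)² = (1×0.0561)² = 0.00314;  (-1·δV/V)² = (-1×0.0629)² = 0.00395
δρ/ρ = √(0.00710) = 0.0842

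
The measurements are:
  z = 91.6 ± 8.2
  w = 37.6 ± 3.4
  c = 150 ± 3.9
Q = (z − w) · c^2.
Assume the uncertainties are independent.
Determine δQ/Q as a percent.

17.2%

Let u = z − w = 54.0. δu = √(δz² + δw²) = √(67.2 + 11.6) = 8.88, so δu/u = 0.164.
Q is then a monomial in u, c:
δQ/Q = √((δu/u)² + (2·δc/c)²) = √(0.0270 + 0.00270) = 0.172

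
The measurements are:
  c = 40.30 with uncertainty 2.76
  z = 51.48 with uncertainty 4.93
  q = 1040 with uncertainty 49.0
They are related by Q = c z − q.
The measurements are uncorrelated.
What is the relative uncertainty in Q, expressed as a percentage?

24.1%

Let p = c·z = 2075. δp/p = √((1·δc/c)² + (1·δz/z)²) = √(0.00469 + 0.00917) = 0.118, so δp = 244.
Q = p − q: δQ = √(δp² + δq²) = √(59700 + 2400) = 249
Q = 1035, so δQ/Q = 249/1035 = 0.241.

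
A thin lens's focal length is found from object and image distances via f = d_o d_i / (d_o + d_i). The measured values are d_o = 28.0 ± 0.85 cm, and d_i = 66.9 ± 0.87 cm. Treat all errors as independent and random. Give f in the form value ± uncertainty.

∂f/∂d_o = (d_i/(d_o+d_i))² = 0.497;  ∂f/∂d_i = (d_o/(d_o+d_i))² = 0.0871
δf = √((∂f/∂d_o · δd_o)² + (∂f/∂d_i · δd_i)²) = √(0.178 + 0.00574) = 0.429 cm
f = 19.7 cm.

19.7 ± 0.429 cm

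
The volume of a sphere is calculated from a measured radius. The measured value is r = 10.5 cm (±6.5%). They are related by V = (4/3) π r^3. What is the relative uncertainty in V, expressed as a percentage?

19.5%

V ∝ r^3, so δV/V = |3| · δr/r = 3 × 0.0650 = 0.195.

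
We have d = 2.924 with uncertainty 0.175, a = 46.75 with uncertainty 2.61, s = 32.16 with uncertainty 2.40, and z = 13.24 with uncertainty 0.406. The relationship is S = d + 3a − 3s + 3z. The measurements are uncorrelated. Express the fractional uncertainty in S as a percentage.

12.4%

For a sum/difference, combine absolute errors in quadrature:
  (δd)² = 0.0306;  (3·δa)² = 61.3;  (3·δs)² = 51.8;  (3·δz)² = 1.48
δS = √(115) = 10.7
S = 86.41, so δS/S = 10.7/86.41 = 0.124.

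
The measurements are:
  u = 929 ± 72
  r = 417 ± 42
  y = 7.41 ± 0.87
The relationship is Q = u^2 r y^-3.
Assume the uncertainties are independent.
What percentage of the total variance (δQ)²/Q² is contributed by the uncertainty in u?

(δQ/Q)² = (2·δu/u)² + (1·δr/r)² + (-3·δy/y)²
  u term: (2×0.0775)² = 0.0240
  r term: (1×0.101)² = 0.0101
  y term: (-3×0.117)² = 0.124
Total = 0.158. Share from u = 0.0240/0.158 = 0.152.

15.2%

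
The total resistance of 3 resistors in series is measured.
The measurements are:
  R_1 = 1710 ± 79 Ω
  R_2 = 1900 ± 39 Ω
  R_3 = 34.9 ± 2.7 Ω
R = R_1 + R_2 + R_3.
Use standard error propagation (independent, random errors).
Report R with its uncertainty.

3640 ± 88.1 Ω

Absolute uncertainties add in quadrature for a linear combination:
  (δR_1)² = 6240;  (δR_2)² = 1520;  (δR_3)² = 7.29
δR = √(7770) = 88.1 Ω
R = 3640 Ω.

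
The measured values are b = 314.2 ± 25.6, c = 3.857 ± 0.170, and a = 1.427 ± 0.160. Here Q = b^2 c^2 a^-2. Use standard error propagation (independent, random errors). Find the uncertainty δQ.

2.1e+05

Since Q is a product/quotient, work with relative uncertainties:
  (2·δb/b)² = (2×0.0815)² = 0.0266;  (2·δc/c)² = (2×0.0441)² = 0.00777;  (-2·δa/a)² = (-2×0.112)² = 0.0503
δQ/Q = √(0.0846) = 0.291
Q = 721200, so δQ = 0.291 × 721200 = 2.1e+05.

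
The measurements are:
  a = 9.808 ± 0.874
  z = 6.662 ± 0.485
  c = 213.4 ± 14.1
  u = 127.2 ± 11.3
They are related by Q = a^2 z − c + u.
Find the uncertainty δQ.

Let p = a^2·z = 640.9. δp/p = √((2·δa/a)² + (1·δz/z)²) = √(0.0318 + 0.00530) = 0.193, so δp = 123.
Q = p − c + u: δQ = √(δp² + δc² + δu²) = √(15200 + 199 + 128) = 125

125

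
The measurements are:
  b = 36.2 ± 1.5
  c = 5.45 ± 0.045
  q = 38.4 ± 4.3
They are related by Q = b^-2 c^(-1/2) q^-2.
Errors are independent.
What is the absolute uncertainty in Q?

5.29e-08

For a monomial Q ∝ b^-2, c^(-1/2), q^-2, fractional errors add in quadrature:
  (-2·δb/b)² = (-2×0.0414)² = 0.00687;  (−½·δc/c)² = (-0.5×0.00826)² = 1.7e-05;  (-2·δq/q)² = (-2×0.112)² = 0.0502
δQ/Q = √(0.0570) = 0.239
Q = 2.22e-07, so δQ = 0.239 × 2.22e-07 = 5.29e-08.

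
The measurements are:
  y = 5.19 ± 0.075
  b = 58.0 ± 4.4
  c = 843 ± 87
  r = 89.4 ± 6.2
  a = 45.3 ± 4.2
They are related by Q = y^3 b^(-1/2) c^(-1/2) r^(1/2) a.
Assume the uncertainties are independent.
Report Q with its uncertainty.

271 ± 34.0

Relative error in a monomial: (δQ/Q)² = Σ (nᵢ · δxᵢ/xᵢ)².
  (3·δy/y)² = (3×0.0145)² = 0.00188;  (−½·δb/b)² = (-0.5×0.0759)² = 0.00144;  (−½·δc/c)² = (-0.5×0.103)² = 0.00266;  (½·δr/r)² = (0.5×0.0694)² = 0.00120;  (1·δa/a)² = (1×0.0927)² = 0.00860
δQ/Q = √(0.0158) = 0.126
Q = 271, so δQ = 0.126 × 271 = 34.0.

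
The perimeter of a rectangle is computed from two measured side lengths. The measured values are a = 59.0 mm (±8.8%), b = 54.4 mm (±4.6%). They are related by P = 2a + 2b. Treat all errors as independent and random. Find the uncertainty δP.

Absolute uncertainties add in quadrature for a linear combination:
  (2·δa)² = 108;  (2·δb)² = 25.0
δP = √(133) = 11.5 mm

11.5 mm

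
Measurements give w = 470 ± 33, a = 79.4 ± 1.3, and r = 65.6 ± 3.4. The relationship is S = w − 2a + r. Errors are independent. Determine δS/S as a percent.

8.83%

S is a linear combination, so absolute uncertainties add in quadrature:
  (δw)² = 1090;  (2·δa)² = 6.76;  (δr)² = 11.6
δS = √(1110) = 33.3
S = 377, so δS/S = 33.3/377 = 0.0883.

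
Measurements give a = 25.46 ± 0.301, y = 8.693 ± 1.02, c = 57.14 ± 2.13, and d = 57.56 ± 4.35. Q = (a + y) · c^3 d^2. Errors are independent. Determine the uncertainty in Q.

Let u = a + y = 34.15. δu = √(δa² + δy²) = √(0.0906 + 1.04) = 1.06, so δu/u = 0.0311.
Q is then a monomial in u, c, d:
δQ/Q = √((δu/u)² + (3·δc/c)² + (2·δd/d)²) = √(0.000970 + 0.0125 + 0.0228) = 0.191
Q = 2.111e+10, so δQ = 0.191 × 2.111e+10 = 4.02e+09.

4.02e+09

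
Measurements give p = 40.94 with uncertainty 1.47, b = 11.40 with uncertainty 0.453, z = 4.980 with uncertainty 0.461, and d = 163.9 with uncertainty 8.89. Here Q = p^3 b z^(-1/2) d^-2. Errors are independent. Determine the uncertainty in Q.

Each factor contributes (exponent × relative error)² to (δQ/Q)²:
  (3·δp/p)² = (3×0.0359)² = 0.0116;  (1·δb/b)² = (1×0.0397)² = 0.00158;  (−½·δz/z)² = (-0.5×0.0926)² = 0.00214;  (-2·δd/d)² = (-2×0.0542)² = 0.0118
δQ/Q = √(0.0271) = 0.165
Q = 13.05, so δQ = 0.165 × 13.05 = 2.15.

2.15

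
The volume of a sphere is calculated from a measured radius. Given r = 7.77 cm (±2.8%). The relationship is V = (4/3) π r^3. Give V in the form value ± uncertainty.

V ∝ r^3, so δV/V = |3| · δr/r = 3 × 0.0280 = 0.0840.
V = 1960 cm^3, so δV = 0.0840 × 1960 = 165 cm^3.

1960 ± 165 cm^3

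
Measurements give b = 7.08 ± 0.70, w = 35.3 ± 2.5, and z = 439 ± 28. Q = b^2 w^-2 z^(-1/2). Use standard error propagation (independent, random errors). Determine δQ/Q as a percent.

24.5%

Each factor contributes (exponent × relative error)² to (δQ/Q)²:
  (2·δb/b)² = (2×0.0989)² = 0.0391;  (-2·δw/w)² = (-2×0.0708)² = 0.0201;  (−½·δz/z)² = (-0.5×0.0638)² = 0.00102
δQ/Q = √(0.0602) = 0.245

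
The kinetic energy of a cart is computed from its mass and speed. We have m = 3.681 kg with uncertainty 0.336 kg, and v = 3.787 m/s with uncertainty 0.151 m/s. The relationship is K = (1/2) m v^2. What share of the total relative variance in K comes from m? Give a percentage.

(δK/K)² = (1·δm/m)² + (2·δv/v)²
  m term: (1×0.0913)² = 0.00833
  v term: (2×0.0399)² = 0.00636
Total = 0.0147. Share from m = 0.00833/0.0147 = 0.567.

56.7%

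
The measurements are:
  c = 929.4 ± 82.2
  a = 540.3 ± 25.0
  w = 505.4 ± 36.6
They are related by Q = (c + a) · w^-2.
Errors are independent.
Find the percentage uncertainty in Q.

Let u = c + a = 1470. δu = √(δc² + δa²) = √(6760 + 625) = 85.9, so δu/u = 0.0585.
Q is then a monomial in u, w:
δQ/Q = √((δu/u)² + (-2·δw/w)²) = √(0.00342 + 0.0210) = 0.156

15.6%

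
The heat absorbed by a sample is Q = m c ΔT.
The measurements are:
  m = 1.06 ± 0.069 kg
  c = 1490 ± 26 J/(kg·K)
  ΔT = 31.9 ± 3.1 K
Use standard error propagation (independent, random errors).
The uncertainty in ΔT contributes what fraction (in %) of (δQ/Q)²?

67.5%

(δQ/Q)² = (1·δm/m)² + (1·δc/c)² + (1·δΔT/ΔT)²
  m term: (1×0.0651)² = 0.00424
  c term: (1×0.0174)² = 0.000304
  ΔT term: (1×0.0972)² = 0.00944
Total = 0.0140. Share from ΔT = 0.00944/0.0140 = 0.675.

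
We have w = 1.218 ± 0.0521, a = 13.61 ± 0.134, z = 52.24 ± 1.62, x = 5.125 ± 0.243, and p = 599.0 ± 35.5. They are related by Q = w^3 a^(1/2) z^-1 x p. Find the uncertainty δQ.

Q is a product of powers, so relative uncertainties combine in quadrature:
  (3·δw/w)² = (3×0.0428)² = 0.0165;  (½·δa/a)² = (0.5×0.00985)² = 2.42e-05;  (-1·δz/z)² = (-1×0.0310)² = 0.000962;  (1·δx/x)² = (1×0.0474)² = 0.00225;  (1·δp/p)² = (1×0.0593)² = 0.00351
δQ/Q = √(0.0232) = 0.152
Q = 391.7, so δQ = 0.152 × 391.7 = 59.7.

59.7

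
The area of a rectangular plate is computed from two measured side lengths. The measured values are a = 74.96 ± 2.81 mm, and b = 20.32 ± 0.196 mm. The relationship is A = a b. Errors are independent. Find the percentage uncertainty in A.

Relative error in a monomial: (δA/A)² = Σ (nᵢ · δxᵢ/xᵢ)².
  (1·δa/a)² = (1×0.0375)² = 0.00141;  (1·δb/b)² = (1×0.00965)² = 9.3e-05
δA/A = √(0.00150) = 0.0387

3.87%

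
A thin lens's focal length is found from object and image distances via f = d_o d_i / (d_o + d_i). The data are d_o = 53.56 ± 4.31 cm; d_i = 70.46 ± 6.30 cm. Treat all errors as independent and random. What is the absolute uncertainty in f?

1.82 cm

∂f/∂d_o = (d_i/(d_o+d_i))² = 0.323;  ∂f/∂d_i = (d_o/(d_o+d_i))² = 0.187
δf = √((∂f/∂d_o · δd_o)² + (∂f/∂d_i · δd_i)²) = √(1.94 + 1.38) = 1.82 cm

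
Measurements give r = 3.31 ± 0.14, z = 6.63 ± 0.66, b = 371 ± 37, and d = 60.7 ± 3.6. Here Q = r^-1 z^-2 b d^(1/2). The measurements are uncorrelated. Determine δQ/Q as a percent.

Q is a product of powers, so relative uncertainties combine in quadrature:
  (-1·δr/r)² = (-1×0.0423)² = 0.00179;  (-2·δz/z)² = (-2×0.0995)² = 0.0396;  (1·δb/b)² = (1×0.0997)² = 0.00995;  (½·δd/d)² = (0.5×0.0593)² = 0.000879
δQ/Q = √(0.0523) = 0.229

22.9%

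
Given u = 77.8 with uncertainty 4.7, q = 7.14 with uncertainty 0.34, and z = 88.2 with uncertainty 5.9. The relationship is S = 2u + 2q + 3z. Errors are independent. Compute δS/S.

Sums and differences: (δS)² = Σ (cᵢ δxᵢ)².
  (2·δu)² = 88.4;  (2·δq)² = 0.462;  (3·δz)² = 313
δS = √(402) = 20.1
S = 434, so δS/S = 20.1/434 = 0.0462.

0.0462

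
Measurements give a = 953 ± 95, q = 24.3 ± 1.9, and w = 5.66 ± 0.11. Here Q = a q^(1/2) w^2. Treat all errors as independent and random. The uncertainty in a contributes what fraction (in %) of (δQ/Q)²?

(δQ/Q)² = (1·δa/a)² + (½·δq/q)² + (2·δw/w)²
  a term: (1×0.0997)² = 0.00994
  q term: (0.5×0.0782)² = 0.00153
  w term: (2×0.0194)² = 0.00151
Total = 0.0130. Share from a = 0.00994/0.0130 = 0.766.

76.6%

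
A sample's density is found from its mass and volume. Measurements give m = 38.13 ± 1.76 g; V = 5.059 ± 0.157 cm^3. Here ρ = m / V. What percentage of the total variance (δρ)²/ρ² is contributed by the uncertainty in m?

68.9%

(δρ/ρ)² = (1·δm/m)² + (-1·δV/V)²
  m term: (1×0.0462)² = 0.00213
  V term: (-1×0.0310)² = 0.000963
Total = 0.00309. Share from m = 0.00213/0.00309 = 0.689.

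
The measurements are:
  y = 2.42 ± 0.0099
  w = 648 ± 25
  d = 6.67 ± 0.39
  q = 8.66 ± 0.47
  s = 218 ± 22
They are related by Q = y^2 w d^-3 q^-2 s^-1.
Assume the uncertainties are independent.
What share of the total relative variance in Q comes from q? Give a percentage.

(δQ/Q)² = (2·δy/y)² + (1·δw/w)² + (-3·δd/d)² + (-2·δq/q)² + (-1·δs/s)²
  y term: (2×0.00409)² = 6.69e-05
  w term: (1×0.0386)² = 0.00149
  d term: (-3×0.0585)² = 0.0308
  q term: (-2×0.0543)² = 0.0118
  s term: (-1×0.101)² = 0.0102
Total = 0.0543. Share from q = 0.0118/0.0543 = 0.217.

21.7%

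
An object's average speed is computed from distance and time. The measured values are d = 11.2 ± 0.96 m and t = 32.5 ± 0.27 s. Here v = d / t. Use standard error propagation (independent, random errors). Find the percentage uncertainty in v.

8.61%

v is a product of powers, so relative uncertainties combine in quadrature:
  (1·δd/d)² = (1×0.0857)² = 0.00735;  (-1·δt/t)² = (-1×0.00831)² = 6.9e-05
δv/v = √(0.00742) = 0.0861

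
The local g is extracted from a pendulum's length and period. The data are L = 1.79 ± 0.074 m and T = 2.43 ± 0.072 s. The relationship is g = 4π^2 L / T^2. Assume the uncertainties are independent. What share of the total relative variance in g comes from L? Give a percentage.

(δg/g)² = (1·δL/L)² + (-2·δT/T)²
  L term: (1×0.0413)² = 0.00171
  T term: (-2×0.0296)² = 0.00351
Total = 0.00522. Share from L = 0.00171/0.00522 = 0.327.

32.7%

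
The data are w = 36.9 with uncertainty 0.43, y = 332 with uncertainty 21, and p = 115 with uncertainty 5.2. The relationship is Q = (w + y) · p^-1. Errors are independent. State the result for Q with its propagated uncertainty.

Let u = w + y = 369. δu = √(δw² + δy²) = √(0.185 + 441) = 21.0, so δu/u = 0.0569.
Q is then a monomial in u, p:
δQ/Q = √((δu/u)² + (-1·δp/p)²) = √(0.00324 + 0.00204) = 0.0727
Q = 3.21, so δQ = 0.0727 × 3.21 = 0.233.

3.21 ± 0.233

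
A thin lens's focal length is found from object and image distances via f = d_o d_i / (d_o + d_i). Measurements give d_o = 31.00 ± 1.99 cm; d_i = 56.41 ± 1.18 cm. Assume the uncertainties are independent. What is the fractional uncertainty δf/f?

∂f/∂d_o = (d_i/(d_o+d_i))² = 0.416;  ∂f/∂d_i = (d_o/(d_o+d_i))² = 0.126
δf = √((∂f/∂d_o · δd_o)² + (∂f/∂d_i · δd_i)²) = √(0.687 + 0.0220) = 0.842 cm
f = 20.01 cm, so δf/f = 0.842/20.01 = 0.0421.

0.0421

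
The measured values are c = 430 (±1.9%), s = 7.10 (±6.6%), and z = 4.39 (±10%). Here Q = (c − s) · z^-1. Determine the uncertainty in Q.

Let u = c − s = 423. δu = √(δc² + δs²) = √(66.7 + 0.220) = 8.18, so δu/u = 0.0194.
Q is then a monomial in u, z:
δQ/Q = √((δu/u)² + (-1·δz/z)²) = √(0.000374 + 0.0100) = 0.102
Q = 96.3, so δQ = 0.102 × 96.3 = 9.81.

9.81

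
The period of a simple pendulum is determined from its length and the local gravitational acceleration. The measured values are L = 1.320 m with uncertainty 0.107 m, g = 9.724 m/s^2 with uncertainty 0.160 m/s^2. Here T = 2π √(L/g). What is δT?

Since T is a product/quotient, work with relative uncertainties:
  (½·δL/L)² = (0.5×0.0811)² = 0.00164;  (−½·δg/g)² = (-0.5×0.0165)² = 6.77e-05
δT/T = √(0.00171) = 0.0414
T = 2.315 s, so δT = 0.0414 × 2.315 = 0.0957 s.

0.0957 s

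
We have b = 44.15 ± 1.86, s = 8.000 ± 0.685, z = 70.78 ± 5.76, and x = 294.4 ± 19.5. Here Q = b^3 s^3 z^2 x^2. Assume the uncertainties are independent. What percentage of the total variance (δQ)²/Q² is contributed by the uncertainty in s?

52.4%

(δQ/Q)² = (3·δb/b)² + (3·δs/s)² + (2·δz/z)² + (2·δx/x)²
  b term: (3×0.0421)² = 0.0160
  s term: (3×0.0856)² = 0.0660
  z term: (2×0.0814)² = 0.0265
  x term: (2×0.0662)² = 0.0175
Total = 0.126. Share from s = 0.0660/0.126 = 0.524.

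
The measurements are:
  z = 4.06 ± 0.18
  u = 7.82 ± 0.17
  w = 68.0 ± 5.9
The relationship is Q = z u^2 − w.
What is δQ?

Let p = z·u^2 = 248. δp/p = √((1·δz/z)² + (2·δu/u)²) = √(0.00197 + 0.00189) = 0.0621, so δp = 15.4.
Q = p − w: δQ = √(δp² + δw²) = √(238 + 34.8) = 16.5

16.5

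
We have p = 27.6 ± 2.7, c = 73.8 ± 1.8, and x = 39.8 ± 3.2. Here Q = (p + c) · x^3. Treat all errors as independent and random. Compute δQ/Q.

Let u = p + c = 101. δu = √(δp² + δc²) = √(7.29 + 3.24) = 3.24, so δu/u = 0.0320.
Q is then a monomial in u, x:
δQ/Q = √((δu/u)² + (3·δx/x)²) = √(0.00102 + 0.0582) = 0.243

0.243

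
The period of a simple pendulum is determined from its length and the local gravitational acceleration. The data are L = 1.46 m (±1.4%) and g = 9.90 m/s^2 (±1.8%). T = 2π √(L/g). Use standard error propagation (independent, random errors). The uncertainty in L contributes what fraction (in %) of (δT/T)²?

37.7%

(δT/T)² = (½·δL/L)² + (−½·δg/g)²
  L term: (0.5×0.0140)² = 4.9e-05
  g term: (-0.5×0.0180)² = 8.1e-05
Total = 0.000130. Share from L = 4.9e-05/0.000130 = 0.377.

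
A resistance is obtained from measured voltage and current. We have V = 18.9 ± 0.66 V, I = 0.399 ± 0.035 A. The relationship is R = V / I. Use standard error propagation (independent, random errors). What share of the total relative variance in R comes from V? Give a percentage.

(δR/R)² = (1·δV/V)² + (-1·δI/I)²
  V term: (1×0.0349)² = 0.00122
  I term: (-1×0.0877)² = 0.00769
Total = 0.00891. Share from V = 0.00122/0.00891 = 0.137.

13.7%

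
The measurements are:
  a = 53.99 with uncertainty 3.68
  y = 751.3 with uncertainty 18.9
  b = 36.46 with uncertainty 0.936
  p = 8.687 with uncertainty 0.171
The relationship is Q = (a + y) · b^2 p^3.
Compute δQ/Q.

Let u = a + y = 805.3. δu = √(δa² + δy²) = √(13.5 + 357) = 19.3, so δu/u = 0.0239.
Q is then a monomial in u, b, p:
δQ/Q = √((δu/u)² + (2·δb/b)² + (3·δp/p)²) = √(0.000572 + 0.00264 + 0.00349) = 0.0818

0.0818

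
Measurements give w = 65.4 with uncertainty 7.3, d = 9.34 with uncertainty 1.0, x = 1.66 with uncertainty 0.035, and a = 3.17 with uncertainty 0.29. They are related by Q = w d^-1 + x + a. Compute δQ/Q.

Let p = w·d^-1 = 7.00. δp/p = √((1·δw/w)² + (-1·δd/d)²) = √(0.0125 + 0.0115) = 0.155, so δp = 1.08.
Q = p + x + a: δQ = √(δp² + δx² + δa²) = √(1.17 + 0.00123 + 0.0841) = 1.12
Q = 11.8, so δQ/Q = 1.12/11.8 = 0.0948.

0.0948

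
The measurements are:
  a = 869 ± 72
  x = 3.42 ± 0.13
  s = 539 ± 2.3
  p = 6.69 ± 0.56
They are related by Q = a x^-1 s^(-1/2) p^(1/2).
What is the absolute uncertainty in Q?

2.84

Since Q is a product/quotient, work with relative uncertainties:
  (1·δa/a)² = (1×0.0829)² = 0.00686;  (-1·δx/x)² = (-1×0.0380)² = 0.00144;  (−½·δs/s)² = (-0.5×0.00427)² = 4.55e-06;  (½·δp/p)² = (0.5×0.0837)² = 0.00175
δQ/Q = √(0.0101) = 0.100
Q = 28.3, so δQ = 0.100 × 28.3 = 2.84.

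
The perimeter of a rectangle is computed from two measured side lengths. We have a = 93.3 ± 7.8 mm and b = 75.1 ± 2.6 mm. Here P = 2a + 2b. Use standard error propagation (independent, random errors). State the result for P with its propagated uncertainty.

337 ± 16.4 mm

Absolute uncertainties add in quadrature for a linear combination:
  (2·δa)² = 243;  (2·δb)² = 27.0
δP = √(270) = 16.4 mm
P = 337 mm.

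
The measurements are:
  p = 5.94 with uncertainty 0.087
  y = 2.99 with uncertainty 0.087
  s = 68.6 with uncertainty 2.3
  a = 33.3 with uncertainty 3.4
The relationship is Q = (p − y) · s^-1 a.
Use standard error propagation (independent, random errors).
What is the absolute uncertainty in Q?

0.165

Let u = p − y = 2.95. δu = √(δp² + δy²) = √(0.00757 + 0.00757) = 0.123, so δu/u = 0.0417.
Q is then a monomial in u, s, a:
δQ/Q = √((δu/u)² + (-1·δs/s)² + (1·δa/a)²) = √(0.00174 + 0.00112 + 0.0104) = 0.115
Q = 1.43, so δQ = 0.115 × 1.43 = 0.165.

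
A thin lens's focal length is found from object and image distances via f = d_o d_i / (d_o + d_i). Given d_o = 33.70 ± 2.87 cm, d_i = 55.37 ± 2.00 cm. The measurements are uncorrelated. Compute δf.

1.15 cm

∂f/∂d_o = (d_i/(d_o+d_i))² = 0.386;  ∂f/∂d_i = (d_o/(d_o+d_i))² = 0.143
δf = √((∂f/∂d_o · δd_o)² + (∂f/∂d_i · δd_i)²) = √(1.23 + 0.0820) = 1.15 cm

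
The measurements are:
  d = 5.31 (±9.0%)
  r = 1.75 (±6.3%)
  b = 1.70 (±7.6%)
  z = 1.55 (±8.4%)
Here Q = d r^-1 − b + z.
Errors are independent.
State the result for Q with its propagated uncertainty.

Let p = d·r^-1 = 3.03. δp/p = √((1·δd/d)² + (-1·δr/r)²) = √(0.00810 + 0.00397) = 0.110, so δp = 0.333.
Q = p − b + z: δQ = √(δp² + δb² + δz²) = √(0.111 + 0.0167 + 0.0170) = 0.380
Q = 2.88.

2.88 ± 0.380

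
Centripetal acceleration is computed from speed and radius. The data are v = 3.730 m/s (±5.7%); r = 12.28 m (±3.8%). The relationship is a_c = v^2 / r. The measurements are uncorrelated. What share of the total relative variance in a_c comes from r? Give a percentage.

(δa_c/a_c)² = (2·δv/v)² + (-1·δr/r)²
  v term: (2×0.0570)² = 0.0130
  r term: (-1×0.0380)² = 0.00144
Total = 0.0144. Share from r = 0.00144/0.0144 = 0.100.

10.0%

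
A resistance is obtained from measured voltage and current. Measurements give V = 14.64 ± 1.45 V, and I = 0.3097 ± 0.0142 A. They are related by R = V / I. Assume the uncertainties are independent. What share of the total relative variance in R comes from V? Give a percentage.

82.4%

(δR/R)² = (1·δV/V)² + (-1·δI/I)²
  V term: (1×0.0990)² = 0.00981
  I term: (-1×0.0459)² = 0.00210
Total = 0.0119. Share from V = 0.00981/0.0119 = 0.824.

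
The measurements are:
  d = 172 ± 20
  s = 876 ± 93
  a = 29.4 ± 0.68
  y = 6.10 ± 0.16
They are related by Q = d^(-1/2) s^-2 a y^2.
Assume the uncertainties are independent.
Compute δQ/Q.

Relative error in a monomial: (δQ/Q)² = Σ (nᵢ · δxᵢ/xᵢ)².
  (−½·δd/d)² = (-0.5×0.116)² = 0.00338;  (-2·δs/s)² = (-2×0.106)² = 0.0451;  (1·δa/a)² = (1×0.0231)² = 0.000535;  (2·δy/y)² = (2×0.0262)² = 0.00275
δQ/Q = √(0.0518) = 0.227

0.227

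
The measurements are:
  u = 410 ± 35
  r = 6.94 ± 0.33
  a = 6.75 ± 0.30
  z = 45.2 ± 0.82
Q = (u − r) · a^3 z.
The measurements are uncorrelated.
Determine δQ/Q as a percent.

Let w = u − r = 403. δw = √(δu² + δr²) = √(1220 + 0.109) = 35.0, so δw/w = 0.0868.
Q is then a monomial in w, a, z:
δQ/Q = √((δw/w)² + (3·δa/a)² + (1·δz/z)²) = √(0.00754 + 0.0178 + 0.000329) = 0.160

16.0%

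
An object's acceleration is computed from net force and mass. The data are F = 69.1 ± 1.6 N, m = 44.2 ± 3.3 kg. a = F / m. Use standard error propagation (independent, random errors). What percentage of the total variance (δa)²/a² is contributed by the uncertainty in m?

(δa/a)² = (1·δF/F)² + (-1·δm/m)²
  F term: (1×0.0232)² = 0.000536
  m term: (-1×0.0747)² = 0.00557
Total = 0.00611. Share from m = 0.00557/0.00611 = 0.912.

91.2%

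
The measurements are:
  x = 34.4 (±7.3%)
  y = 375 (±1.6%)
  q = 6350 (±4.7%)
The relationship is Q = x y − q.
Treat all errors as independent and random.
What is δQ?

Let p = x·y = 12900. δp/p = √((1·δx/x)² + (1·δy/y)²) = √(0.00533 + 0.000256) = 0.0747, so δp = 964.
Q = p − q: δQ = √(δp² + δq²) = √(9.29e+05 + 89100) = 1010

1010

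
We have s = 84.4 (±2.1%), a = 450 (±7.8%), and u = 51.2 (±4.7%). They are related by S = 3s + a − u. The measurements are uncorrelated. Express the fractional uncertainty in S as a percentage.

For a sum/difference, combine absolute errors in quadrature:
  (3·δs)² = 28.3;  (δa)² = 1230;  (δu)² = 5.79
δS = √(1270) = 35.6
S = 652, so δS/S = 35.6/652 = 0.0546.

5.46%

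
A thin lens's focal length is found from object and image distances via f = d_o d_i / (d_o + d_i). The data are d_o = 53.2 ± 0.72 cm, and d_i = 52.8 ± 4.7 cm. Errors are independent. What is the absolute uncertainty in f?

1.20 cm

∂f/∂d_o = (d_i/(d_o+d_i))² = 0.248;  ∂f/∂d_i = (d_o/(d_o+d_i))² = 0.252
δf = √((∂f/∂d_o · δd_o)² + (∂f/∂d_i · δd_i)²) = √(0.0319 + 1.40) = 1.20 cm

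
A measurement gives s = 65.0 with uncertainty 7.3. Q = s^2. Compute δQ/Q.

For a monomial Q ∝ s^2, fractional errors add in quadrature:
  (2·δs/s)² = (2×0.112)² = 0.0505
δQ/Q = √(0.0505) = 0.225

0.225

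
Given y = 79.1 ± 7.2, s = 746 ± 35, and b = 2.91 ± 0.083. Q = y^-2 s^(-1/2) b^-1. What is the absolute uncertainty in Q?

3.74e-07

Since Q is a product/quotient, work with relative uncertainties:
  (-2·δy/y)² = (-2×0.0910)² = 0.0331;  (−½·δs/s)² = (-0.5×0.0469)² = 0.000550;  (-1·δb/b)² = (-1×0.0285)² = 0.000814
δQ/Q = √(0.0345) = 0.186
Q = 2.01e-06, so δQ = 0.186 × 2.01e-06 = 3.74e-07.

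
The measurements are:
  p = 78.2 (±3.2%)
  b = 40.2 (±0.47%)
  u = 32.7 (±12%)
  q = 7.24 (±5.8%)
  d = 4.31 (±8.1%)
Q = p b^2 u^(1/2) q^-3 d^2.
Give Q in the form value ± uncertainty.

35400 ± 8750

Since Q is a product/quotient, work with relative uncertainties:
  (1·δp/p)² = (1×0.0320)² = 0.00102;  (2·δb/b)² = (2×0.00470)² = 8.84e-05;  (½·δu/u)² = (0.5×0.120)² = 0.00360;  (-3·δq/q)² = (-3×0.0580)² = 0.0303;  (2·δd/d)² = (2×0.0810)² = 0.0262
δQ/Q = √(0.0612) = 0.247
Q = 35400, so δQ = 0.247 × 35400 = 8750.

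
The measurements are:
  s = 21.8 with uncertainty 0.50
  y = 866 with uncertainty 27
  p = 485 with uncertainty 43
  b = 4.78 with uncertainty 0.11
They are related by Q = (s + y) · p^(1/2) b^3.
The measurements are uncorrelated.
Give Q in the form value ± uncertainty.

Let u = s + y = 888. δu = √(δs² + δy²) = √(0.250 + 729) = 27.0, so δu/u = 0.0304.
Q is then a monomial in u, p, b:
δQ/Q = √((δu/u)² + (½·δp/p)² + (3·δb/b)²) = √(0.000925 + 0.00197 + 0.00477) = 0.0875
Q = 2.14e+06, so δQ = 0.0875 × 2.14e+06 = 1.87e+05.

(2.14 ± 0.187) × 10^6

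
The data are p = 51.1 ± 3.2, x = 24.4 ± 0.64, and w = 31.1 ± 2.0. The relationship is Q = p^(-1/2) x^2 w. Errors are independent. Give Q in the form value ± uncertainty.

2590 ± 230

Relative error in a monomial: (δQ/Q)² = Σ (nᵢ · δxᵢ/xᵢ)².
  (−½·δp/p)² = (-0.5×0.0626)² = 0.000980;  (2·δx/x)² = (2×0.0262)² = 0.00275;  (1·δw/w)² = (1×0.0643)² = 0.00414
δQ/Q = √(0.00787) = 0.0887
Q = 2590, so δQ = 0.0887 × 2590 = 230.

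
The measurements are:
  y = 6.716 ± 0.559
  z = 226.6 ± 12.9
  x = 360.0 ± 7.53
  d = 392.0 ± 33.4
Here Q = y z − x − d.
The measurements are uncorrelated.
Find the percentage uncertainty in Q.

20.4%

Let p = y·z = 1522. δp/p = √((1·δy/y)² + (1·δz/z)²) = √(0.00693 + 0.00324) = 0.101, so δp = 153.
Q = p − x − d: δQ = √(δp² + δx² + δd²) = √(23600 + 56.7 + 1120) = 157
Q = 769.8, so δQ/Q = 157/769.8 = 0.204.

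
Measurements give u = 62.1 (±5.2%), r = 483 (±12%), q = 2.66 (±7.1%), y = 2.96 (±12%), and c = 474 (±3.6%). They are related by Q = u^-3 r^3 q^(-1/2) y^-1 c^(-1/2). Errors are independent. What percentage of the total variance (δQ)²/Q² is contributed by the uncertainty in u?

(δQ/Q)² = (-3·δu/u)² + (3·δr/r)² + (−½·δq/q)² + (-1·δy/y)² + (−½·δc/c)²
  u term: (-3×0.0520)² = 0.0243
  r term: (3×0.120)² = 0.130
  q term: (-0.5×0.0710)² = 0.00126
  y term: (-1×0.120)² = 0.0144
  c term: (-0.5×0.0360)² = 0.000324
Total = 0.170. Share from u = 0.0243/0.170 = 0.143.

14.3%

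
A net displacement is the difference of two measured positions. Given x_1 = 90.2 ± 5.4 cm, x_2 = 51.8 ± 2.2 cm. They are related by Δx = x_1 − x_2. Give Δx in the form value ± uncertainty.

Δx is a linear combination, so absolute uncertainties add in quadrature:
  (δx_1)² = 29.2;  (δx_2)² = 4.84
δΔx = √(34.0) = 5.83 cm
Δx = 38.4 cm.

38.4 ± 5.83 cm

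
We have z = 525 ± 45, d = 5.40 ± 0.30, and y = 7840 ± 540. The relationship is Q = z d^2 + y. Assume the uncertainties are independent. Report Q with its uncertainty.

23100 ± 2220

Let p = z·d^2 = 15300. δp/p = √((1·δz/z)² + (2·δd/d)²) = √(0.00735 + 0.0123) = 0.140, so δp = 2150.
Q = p + y: δQ = √(δp² + δy²) = √(4.62e+06 + 2.92e+05) = 2220
Q = 23100.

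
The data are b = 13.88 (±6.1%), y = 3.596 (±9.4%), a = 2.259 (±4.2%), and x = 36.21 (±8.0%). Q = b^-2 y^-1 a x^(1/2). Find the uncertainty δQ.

Products/powers → add relative errors in quadrature, weighted by exponent:
  (-2·δb/b)² = (-2×0.0610)² = 0.0149;  (-1·δy/y)² = (-1×0.0940)² = 0.00884;  (1·δa/a)² = (1×0.0420)² = 0.00176;  (½·δx/x)² = (0.5×0.0800)² = 0.00160
δQ/Q = √(0.0271) = 0.165
Q = 0.01962, so δQ = 0.165 × 0.01962 = 0.00323.

0.00323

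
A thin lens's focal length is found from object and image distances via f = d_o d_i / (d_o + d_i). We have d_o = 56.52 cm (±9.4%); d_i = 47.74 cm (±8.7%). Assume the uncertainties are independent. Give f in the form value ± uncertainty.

25.88 ± 1.65 cm

∂f/∂d_o = (d_i/(d_o+d_i))² = 0.210;  ∂f/∂d_i = (d_o/(d_o+d_i))² = 0.294
δf = √((∂f/∂d_o · δd_o)² + (∂f/∂d_i · δd_i)²) = √(1.24 + 1.49) = 1.65 cm
f = 25.88 cm.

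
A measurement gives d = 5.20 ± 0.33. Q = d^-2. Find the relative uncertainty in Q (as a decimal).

For a monomial Q ∝ d^-2, fractional errors add in quadrature:
  (-2·δd/d)² = (-2×0.0635)² = 0.0161
δQ/Q = √(0.0161) = 0.127

0.127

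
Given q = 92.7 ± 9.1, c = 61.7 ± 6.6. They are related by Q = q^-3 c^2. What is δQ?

0.00174

Q is a product of powers, so relative uncertainties combine in quadrature:
  (-3·δq/q)² = (-3×0.0982)² = 0.0867;  (2·δc/c)² = (2×0.107)² = 0.0458
δQ/Q = √(0.132) = 0.364
Q = 0.00478, so δQ = 0.364 × 0.00478 = 0.00174.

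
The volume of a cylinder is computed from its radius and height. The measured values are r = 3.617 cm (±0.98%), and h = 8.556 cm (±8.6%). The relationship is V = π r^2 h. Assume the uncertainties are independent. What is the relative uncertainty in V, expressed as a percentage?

Relative error in a monomial: (δV/V)² = Σ (nᵢ · δxᵢ/xᵢ)².
  (2·δr/r)² = (2×0.00980)² = 0.000384;  (1·δh/h)² = (1×0.0860)² = 0.00740
δV/V = √(0.00778) = 0.0882

8.82%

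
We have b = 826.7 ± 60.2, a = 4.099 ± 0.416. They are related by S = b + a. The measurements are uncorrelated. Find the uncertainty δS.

60.2

For a sum/difference, combine absolute errors in quadrature:
  (δb)² = 3620;  (δa)² = 0.173
δS = √(3620) = 60.2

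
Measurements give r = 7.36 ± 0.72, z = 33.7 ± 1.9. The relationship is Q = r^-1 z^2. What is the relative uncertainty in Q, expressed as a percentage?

14.9%

Products/powers → add relative errors in quadrature, weighted by exponent:
  (-1·δr/r)² = (-1×0.0978)² = 0.00957;  (2·δz/z)² = (2×0.0564)² = 0.0127
δQ/Q = √(0.0223) = 0.149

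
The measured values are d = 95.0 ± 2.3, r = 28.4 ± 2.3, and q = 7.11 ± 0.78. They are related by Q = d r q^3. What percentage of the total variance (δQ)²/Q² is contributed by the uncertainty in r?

5.68%

(δQ/Q)² = (1·δd/d)² + (1·δr/r)² + (3·δq/q)²
  d term: (1×0.0242)² = 0.000586
  r term: (1×0.0810)² = 0.00656
  q term: (3×0.110)² = 0.108
Total = 0.115. Share from r = 0.00656/0.115 = 0.0568.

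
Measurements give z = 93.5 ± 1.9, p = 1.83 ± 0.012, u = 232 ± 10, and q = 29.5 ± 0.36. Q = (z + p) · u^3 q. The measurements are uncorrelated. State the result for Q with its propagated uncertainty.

(3.51 ± 0.461) × 10^10

Let w = z + p = 95.3. δw = √(δz² + δp²) = √(3.61 + 0.000144) = 1.90, so δw/w = 0.0199.
Q is then a monomial in w, u, q:
δQ/Q = √((δw/w)² + (3·δu/u)² + (1·δq/q)²) = √(0.000397 + 0.0167 + 0.000149) = 0.131
Q = 3.51e+10, so δQ = 0.131 × 3.51e+10 = 4.61e+09.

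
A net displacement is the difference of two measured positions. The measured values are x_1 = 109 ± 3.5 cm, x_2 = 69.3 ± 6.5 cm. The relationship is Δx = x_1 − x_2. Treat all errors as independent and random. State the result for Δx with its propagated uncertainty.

39.7 ± 7.38 cm

For a sum/difference, combine absolute errors in quadrature:
  (δx_1)² = 12.2;  (δx_2)² = 42.2
δΔx = √(54.5) = 7.38 cm
Δx = 39.7 cm.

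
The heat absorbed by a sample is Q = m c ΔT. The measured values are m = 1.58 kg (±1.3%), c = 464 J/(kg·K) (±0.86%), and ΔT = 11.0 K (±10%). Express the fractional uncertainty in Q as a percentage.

Q is a product of powers, so relative uncertainties combine in quadrature:
  (1·δm/m)² = (1×0.0130)² = 0.000169;  (1·δc/c)² = (1×0.00860)² = 7.4e-05;  (1·δΔT/ΔT)² = (1×0.100)² = 0.0100
δQ/Q = √(0.0102) = 0.101

10.1%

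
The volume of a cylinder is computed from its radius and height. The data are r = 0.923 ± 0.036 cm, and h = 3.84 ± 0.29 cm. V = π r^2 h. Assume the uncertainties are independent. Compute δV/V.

Relative error in a monomial: (δV/V)² = Σ (nᵢ · δxᵢ/xᵢ)².
  (2·δr/r)² = (2×0.0390)² = 0.00609;  (1·δh/h)² = (1×0.0755)² = 0.00570
δV/V = √(0.0118) = 0.109

0.109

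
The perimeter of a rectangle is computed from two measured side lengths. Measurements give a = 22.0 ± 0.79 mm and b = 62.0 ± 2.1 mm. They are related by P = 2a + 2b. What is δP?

4.49 mm

Absolute uncertainties add in quadrature for a linear combination:
  (2·δa)² = 2.50;  (2·δb)² = 17.6
δP = √(20.1) = 4.49 mm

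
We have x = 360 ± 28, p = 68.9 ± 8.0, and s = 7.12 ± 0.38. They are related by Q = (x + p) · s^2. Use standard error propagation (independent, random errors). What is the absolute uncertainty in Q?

2750

Let u = x + p = 429. δu = √(δx² + δp²) = √(784 + 64.0) = 29.1, so δu/u = 0.0679.
Q is then a monomial in u, s:
δQ/Q = √((δu/u)² + (2·δs/s)²) = √(0.00461 + 0.0114) = 0.127
Q = 21700, so δQ = 0.127 × 21700 = 2750.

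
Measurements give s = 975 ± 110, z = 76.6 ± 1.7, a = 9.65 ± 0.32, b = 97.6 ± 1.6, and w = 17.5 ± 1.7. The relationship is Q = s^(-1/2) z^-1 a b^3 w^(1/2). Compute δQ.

1530

Q is a product of powers, so relative uncertainties combine in quadrature:
  (−½·δs/s)² = (-0.5×0.113)² = 0.00318;  (-1·δz/z)² = (-1×0.0222)² = 0.000493;  (1·δa/a)² = (1×0.0332)² = 0.00110;  (3·δb/b)² = (3×0.0164)² = 0.00242;  (½·δw/w)² = (0.5×0.0971)² = 0.00236
δQ/Q = √(0.00955) = 0.0977
Q = 15700, so δQ = 0.0977 × 15700 = 1530.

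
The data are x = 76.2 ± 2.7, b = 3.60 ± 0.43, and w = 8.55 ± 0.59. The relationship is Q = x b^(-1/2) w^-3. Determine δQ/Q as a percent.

For a monomial Q ∝ x, b^(-1/2), w^-3, fractional errors add in quadrature:
  (1·δx/x)² = (1×0.0354)² = 0.00126;  (−½·δb/b)² = (-0.5×0.119)² = 0.00357;  (-3·δw/w)² = (-3×0.0690)² = 0.0429
δQ/Q = √(0.0477) = 0.218

21.8%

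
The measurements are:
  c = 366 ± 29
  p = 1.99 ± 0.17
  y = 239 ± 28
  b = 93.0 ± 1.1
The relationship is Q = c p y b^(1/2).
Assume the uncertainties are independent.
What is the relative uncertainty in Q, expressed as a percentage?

16.5%

For a monomial Q ∝ c, p, y, b^(1/2), fractional errors add in quadrature:
  (1·δc/c)² = (1×0.0792)² = 0.00628;  (1·δp/p)² = (1×0.0854)² = 0.00730;  (1·δy/y)² = (1×0.117)² = 0.0137;  (½·δb/b)² = (0.5×0.0118)² = 3.5e-05
δQ/Q = √(0.0273) = 0.165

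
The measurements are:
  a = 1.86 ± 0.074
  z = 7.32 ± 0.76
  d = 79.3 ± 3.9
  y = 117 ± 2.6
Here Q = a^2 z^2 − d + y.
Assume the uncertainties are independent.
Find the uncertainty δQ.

41.5

Let p = a^2·z^2 = 185. δp/p = √((2·δa/a)² + (2·δz/z)²) = √(0.00633 + 0.0431) = 0.222, so δp = 41.2.
Q = p − d + y: δQ = √(δp² + δd² + δy²) = √(1700 + 15.2 + 6.76) = 41.5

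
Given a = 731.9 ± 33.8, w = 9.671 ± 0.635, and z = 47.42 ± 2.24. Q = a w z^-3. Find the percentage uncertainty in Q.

Products/powers → add relative errors in quadrature, weighted by exponent:
  (1·δa/a)² = (1×0.0462)² = 0.00213;  (1·δw/w)² = (1×0.0657)² = 0.00431;  (-3·δz/z)² = (-3×0.0472)² = 0.0201
δQ/Q = √(0.0265) = 0.163

16.3%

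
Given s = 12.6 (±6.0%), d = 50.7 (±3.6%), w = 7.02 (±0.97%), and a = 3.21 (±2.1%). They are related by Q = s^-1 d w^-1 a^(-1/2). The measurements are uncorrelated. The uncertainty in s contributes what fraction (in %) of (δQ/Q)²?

70.6%

(δQ/Q)² = (-1·δs/s)² + (1·δd/d)² + (-1·δw/w)² + (−½·δa/a)²
  s term: (-1×0.0600)² = 0.00360
  d term: (1×0.0360)² = 0.00130
  w term: (-1×0.00970)² = 9.41e-05
  a term: (-0.5×0.0210)² = 0.000110
Total = 0.00510. Share from s = 0.00360/0.00510 = 0.706.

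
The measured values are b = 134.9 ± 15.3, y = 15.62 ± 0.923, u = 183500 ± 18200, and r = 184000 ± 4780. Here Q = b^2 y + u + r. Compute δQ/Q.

Let p = b^2·y = 284300. δp/p = √((2·δb/b)² + (1·δy/y)²) = √(0.0515 + 0.00349) = 0.234, so δp = 66600.
Q = p + u + r: δQ = √(δp² + δu² + δr²) = √(4.44e+09 + 3.31e+08 + 2.28e+07) = 69200
Q = 651800, so δQ/Q = 69200/651800 = 0.106.

0.106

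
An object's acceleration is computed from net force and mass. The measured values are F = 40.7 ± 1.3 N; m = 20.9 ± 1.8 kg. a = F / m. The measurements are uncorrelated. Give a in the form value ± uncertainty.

1.95 ± 0.179 m/s^2

Each factor contributes (exponent × relative error)² to (δa/a)²:
  (1·δF/F)² = (1×0.0319)² = 0.00102;  (-1·δm/m)² = (-1×0.0861)² = 0.00742
δa/a = √(0.00844) = 0.0919
a = 1.95 m/s^2, so δa = 0.0919 × 1.95 = 0.179 m/s^2.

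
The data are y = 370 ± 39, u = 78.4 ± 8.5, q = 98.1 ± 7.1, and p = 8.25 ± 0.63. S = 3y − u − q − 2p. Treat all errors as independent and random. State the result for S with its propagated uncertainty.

Absolute uncertainties add in quadrature for a linear combination:
  (3·δy)² = 13700;  (δu)² = 72.2;  (δq)² = 50.4;  (2·δp)² = 1.59
δS = √(13800) = 118
S = 917.

917 ± 118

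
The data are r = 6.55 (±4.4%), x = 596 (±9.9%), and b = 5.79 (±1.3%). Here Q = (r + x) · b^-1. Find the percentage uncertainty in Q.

Let u = r + x = 603. δu = √(δr² + δx²) = √(0.0831 + 3480) = 59.0, so δu/u = 0.0979.
Q is then a monomial in u, b:
δQ/Q = √((δu/u)² + (-1·δb/b)²) = √(0.00959 + 0.000169) = 0.0988

9.88%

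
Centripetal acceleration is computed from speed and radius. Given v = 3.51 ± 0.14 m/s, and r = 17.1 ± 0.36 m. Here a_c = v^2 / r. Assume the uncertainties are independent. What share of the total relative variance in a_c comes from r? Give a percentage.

(δa_c/a_c)² = (2·δv/v)² + (-1·δr/r)²
  v term: (2×0.0399)² = 0.00636
  r term: (-1×0.0211)² = 0.000443
Total = 0.00681. Share from r = 0.000443/0.00681 = 0.0651.

6.51%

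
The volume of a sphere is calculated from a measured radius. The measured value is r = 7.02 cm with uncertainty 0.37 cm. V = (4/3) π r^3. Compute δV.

Since V is a product/quotient, work with relative uncertainties:
  (3·δr/r)² = (3×0.0527)² = 0.0250
δV/V = √(0.0250) = 0.158
V = 1450 cm^3, so δV = 0.158 × 1450 = 229 cm^3.

229 cm^3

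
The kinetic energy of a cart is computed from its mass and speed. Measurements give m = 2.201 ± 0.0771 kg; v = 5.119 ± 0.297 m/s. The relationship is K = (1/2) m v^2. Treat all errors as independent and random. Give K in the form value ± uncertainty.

28.84 ± 3.50 J

Each factor contributes (exponent × relative error)² to (δK/K)²:
  (1·δm/m)² = (1×0.0350)² = 0.00123;  (2·δv/v)² = (2×0.0580)² = 0.0135
δK/K = √(0.0147) = 0.121
K = 28.84 J, so δK = 0.121 × 28.84 = 3.50 J.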